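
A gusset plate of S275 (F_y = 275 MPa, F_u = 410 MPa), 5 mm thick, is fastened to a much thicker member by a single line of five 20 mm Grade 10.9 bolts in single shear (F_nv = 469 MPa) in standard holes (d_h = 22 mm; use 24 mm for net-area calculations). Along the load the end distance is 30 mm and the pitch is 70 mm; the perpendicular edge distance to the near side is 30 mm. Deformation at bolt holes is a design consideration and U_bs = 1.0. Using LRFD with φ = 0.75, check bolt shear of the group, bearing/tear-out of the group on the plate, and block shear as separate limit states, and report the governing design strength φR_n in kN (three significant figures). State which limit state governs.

214 kN (block shear governs)

Bolt shear: A_b = π·20²/4 = 314.2 mm²; R_n = 469 × 314.2 × 5 × 1 / 1000 = 736.7 kN → 0.75 × 736.7 = 553 kN.
Bearing: edge l_c = 19, r_n = 46.74 kN; interior l_c = 48, r_n = 98.4 kN; R_n = 46.74 + 4·98.4 = 440.3 kN → 330 kN.
Block shear: A_gv = 1550, A_nv = 1010, A_nt = 90 mm²; R_n = min(0.6F_uA_nv, 0.6F_yA_gv) + U_bs·F_u·A_nt = 285.4 kN → 214 kN.
Block shear governs: 214 kN.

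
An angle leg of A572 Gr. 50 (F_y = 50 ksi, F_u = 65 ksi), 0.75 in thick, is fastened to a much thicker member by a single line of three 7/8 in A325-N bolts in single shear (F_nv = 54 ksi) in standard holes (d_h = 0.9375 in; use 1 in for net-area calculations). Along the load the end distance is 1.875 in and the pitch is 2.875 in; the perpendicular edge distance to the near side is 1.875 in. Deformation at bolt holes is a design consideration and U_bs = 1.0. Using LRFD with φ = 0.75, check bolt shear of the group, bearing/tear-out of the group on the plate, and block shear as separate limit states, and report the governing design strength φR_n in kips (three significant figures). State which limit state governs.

73.1 kips (bolt shear governs)

Bolt shear: A_b = π·0.875²/4 = 0.6013 in²; R_n = 54 × 0.6013 × 3 × 1 = 97.41 kips → 0.75 × 97.41 = 73.1 kips.
Bearing: edge l_c = 1.406, r_n = 82.27 kips; interior l_c = 1.938, r_n = 102.4 kips; R_n = 82.27 + 2·102.4 = 287 kips → 215 kips.
Block shear: A_gv = 5.719, A_nv = 3.844, A_nt = 1.031 in²; R_n = min(0.6F_uA_nv, 0.6F_yA_gv) + U_bs·F_u·A_nt = 216.9 kips → 163 kips.
Bolt shear governs: 73.1 kips.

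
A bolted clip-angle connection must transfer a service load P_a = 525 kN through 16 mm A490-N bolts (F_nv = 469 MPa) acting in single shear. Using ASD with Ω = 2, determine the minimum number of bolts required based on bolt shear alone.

A_b = π·16²/4 = 201.1 mm².
Per-bolt allowable strength R_n/Ω = 469 × 201.1 × 1 / 1000 / 2 = 47.15 kN.
n ≥ 525 / 47.15 = 11.13 → use 12 bolts.

12 bolts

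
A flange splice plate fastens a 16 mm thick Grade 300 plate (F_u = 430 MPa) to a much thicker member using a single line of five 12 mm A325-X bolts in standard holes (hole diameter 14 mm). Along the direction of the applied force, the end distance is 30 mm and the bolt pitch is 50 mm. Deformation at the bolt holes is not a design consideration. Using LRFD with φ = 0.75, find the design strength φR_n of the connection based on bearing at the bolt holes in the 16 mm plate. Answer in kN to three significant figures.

Per bolt r_n = 1.5 l_c t F_u ≤ 3.0 d t F_u; upper limit = 3.0 × 12 × 16 × 430 / 1000 = 247.7 kN.
Edge bolt: l_c = 30 − 14/2 = 23 mm → 1.5 × 23 × 16 × 430 / 1000 = 237.4 → r_n = 237.4 kN.
Interior bolts: l_c = 50 − 14 = 36 mm → 1.5 × 36 × 16 × 430 / 1000 = 371.5 → r_n = 247.7 kN.
R_n = 1 × 237.4 + 4 × 247.7 = 1228 kN.
Design strength φR_n = 0.75 × 1228 = 921 kN.

921 kN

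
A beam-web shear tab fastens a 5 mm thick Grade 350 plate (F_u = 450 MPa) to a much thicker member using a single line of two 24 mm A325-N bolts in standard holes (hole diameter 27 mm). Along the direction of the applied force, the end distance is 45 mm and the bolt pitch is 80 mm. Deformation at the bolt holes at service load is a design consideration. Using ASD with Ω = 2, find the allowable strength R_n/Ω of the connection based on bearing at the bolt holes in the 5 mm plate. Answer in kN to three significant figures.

Per bolt r_n = 1.2 l_c t F_u ≤ 2.4 d t F_u; upper limit = 2.4 × 24 × 5 × 450 / 1000 = 129.6 kN.
Edge bolt: l_c = 45 − 27/2 = 31.5 mm → 1.2 × 31.5 × 5 × 450 / 1000 = 85.05 → r_n = 85.05 kN.
Interior bolts: l_c = 80 − 27 = 53 mm → 1.2 × 53 × 5 × 450 / 1000 = 143.1 → r_n = 129.6 kN.
R_n = 1 × 85.05 + 1 × 129.6 = 214.6 kN.
Allowable strength R_n/Ω = 214.6 / 2 = 107 kN.

107 kN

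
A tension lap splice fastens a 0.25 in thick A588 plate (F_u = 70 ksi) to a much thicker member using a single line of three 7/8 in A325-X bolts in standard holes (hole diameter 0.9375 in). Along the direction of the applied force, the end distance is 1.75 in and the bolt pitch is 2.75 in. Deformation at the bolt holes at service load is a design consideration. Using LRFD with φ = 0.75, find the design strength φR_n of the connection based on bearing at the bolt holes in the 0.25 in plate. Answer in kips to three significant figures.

Per bolt r_n = 1.2 l_c t F_u ≤ 2.4 d t F_u; upper limit = 2.4 × 0.875 × 0.25 × 70 = 36.75 kips.
Edge bolt: l_c = 1.75 − 0.9375/2 = 1.281 in → 1.2 × 1.281 × 0.25 × 70 = 26.91 → r_n = 26.91 kips.
Interior bolts: l_c = 2.75 − 0.9375 = 1.812 in → 1.2 × 1.812 × 0.25 × 70 = 38.06 → r_n = 36.75 kips.
R_n = 1 × 26.91 + 2 × 36.75 = 100.4 kips.
Design strength φR_n = 0.75 × 100.4 = 75.3 kips.

75.3 kips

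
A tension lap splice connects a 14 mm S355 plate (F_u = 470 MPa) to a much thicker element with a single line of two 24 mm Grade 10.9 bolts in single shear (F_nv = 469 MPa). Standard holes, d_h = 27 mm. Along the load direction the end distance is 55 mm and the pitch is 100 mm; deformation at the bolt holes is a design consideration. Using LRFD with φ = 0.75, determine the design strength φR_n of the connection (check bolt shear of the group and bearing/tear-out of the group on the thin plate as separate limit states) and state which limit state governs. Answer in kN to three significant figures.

318 kN (bolt shear governs)

Bolt shear: A_b = π·24²/4 = 452.4 mm²; R_n = 469 × 452.4 × 2 × 1 / 1000 = 424.3 kN → 0.75 × 424.3 = 318 kN.
Bearing (1.2 l_c t F_u ≤ 2.4 d t F_u): upper limit = 2.4·24·14·470 / 1000 = 379 kN.
  Edge l_c = 55 − 27/2 = 41.5 → r_n = 327.7 kN; interior l_c = 100 − 27 = 73 → r_n = 379 kN.
  R_n,bearing = 1·327.7 + 1·379 = 706.7 kN → 0.75 × 706.7 = 530 kN.
Bolt shear governs: 318 kN.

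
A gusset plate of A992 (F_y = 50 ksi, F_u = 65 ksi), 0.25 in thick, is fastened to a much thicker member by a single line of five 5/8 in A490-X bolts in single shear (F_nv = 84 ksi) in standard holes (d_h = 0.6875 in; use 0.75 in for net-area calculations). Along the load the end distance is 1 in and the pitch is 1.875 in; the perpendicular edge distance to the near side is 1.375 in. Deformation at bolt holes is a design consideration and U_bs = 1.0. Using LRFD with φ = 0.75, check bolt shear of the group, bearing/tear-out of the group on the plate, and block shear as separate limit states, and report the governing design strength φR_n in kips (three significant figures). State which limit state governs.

Bolt shear: A_b = π·0.625²/4 = 0.3068 in²; R_n = 84 × 0.3068 × 5 × 1 = 128.9 kips → 0.75 × 128.9 = 96.6 kips.
Bearing: edge l_c = 0.6562, r_n = 12.8 kips; interior l_c = 1.188, r_n = 23.16 kips; R_n = 12.8 + 4·23.16 = 105.4 kips → 79.1 kips.
Block shear: A_gv = 2.125, A_nv = 1.281, A_nt = 0.25 in²; R_n = min(0.6F_uA_nv, 0.6F_yA_gv) + U_bs·F_u·A_nt = 66.22 kips → 49.7 kips.
Block shear governs: 49.7 kips.

49.7 kips (block shear governs)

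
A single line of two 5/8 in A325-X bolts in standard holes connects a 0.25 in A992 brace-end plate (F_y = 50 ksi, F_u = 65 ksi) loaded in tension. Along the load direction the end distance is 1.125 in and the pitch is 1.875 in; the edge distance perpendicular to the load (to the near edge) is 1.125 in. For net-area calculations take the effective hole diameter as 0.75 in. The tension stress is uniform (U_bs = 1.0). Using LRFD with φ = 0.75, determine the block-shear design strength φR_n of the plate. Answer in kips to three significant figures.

Shear plane L_v = 1.125 + 1·1.875 = 3 in; A_gv = 3 × 0.25 = 0.75 in².
A_nv = (3 − 1.5·0.75) × 0.25 = 0.4688 in².
A_nt = (1.125 − 0.5·0.75) × 0.25 = 0.1875 in².
0.6 F_u A_nv = 18.28 kips; 0.6 F_y A_gv = 22.5 kips → shear rupture governs the shear term.
R_n = 18.28 + 1.0 × 65 × 0.1875 = 30.47 kips.
Design strength φR_n = 0.75 × 30.47 = 22.9 kips.

22.9 kips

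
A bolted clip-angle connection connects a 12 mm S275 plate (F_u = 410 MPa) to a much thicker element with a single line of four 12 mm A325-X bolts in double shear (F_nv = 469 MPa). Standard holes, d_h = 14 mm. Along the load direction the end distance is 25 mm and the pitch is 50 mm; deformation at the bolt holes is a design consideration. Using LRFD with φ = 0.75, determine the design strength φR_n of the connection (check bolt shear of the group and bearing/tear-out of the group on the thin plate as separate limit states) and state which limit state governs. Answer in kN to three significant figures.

Bolt shear: A_b = π·12²/4 = 113.1 mm²; R_n = 469 × 113.1 × 4 × 2 / 1000 = 424.3 kN → 0.75 × 424.3 = 318 kN.
Bearing (1.2 l_c t F_u ≤ 2.4 d t F_u): upper limit = 2.4·12·12·410 / 1000 = 141.7 kN.
  Edge l_c = 25 − 14/2 = 18 → r_n = 106.3 kN; interior l_c = 50 − 14 = 36 → r_n = 141.7 kN.
  R_n,bearing = 1·106.3 + 3·141.7 = 531.4 kN → 0.75 × 531.4 = 399 kN.
Bolt shear governs: 318 kN.

318 kN (bolt shear governs)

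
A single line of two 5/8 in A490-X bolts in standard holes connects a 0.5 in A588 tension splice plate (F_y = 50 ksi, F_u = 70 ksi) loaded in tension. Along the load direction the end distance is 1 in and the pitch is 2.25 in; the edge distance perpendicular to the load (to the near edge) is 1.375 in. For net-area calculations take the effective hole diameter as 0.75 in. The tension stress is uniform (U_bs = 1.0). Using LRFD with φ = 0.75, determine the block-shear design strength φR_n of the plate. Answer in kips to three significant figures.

Shear plane L_v = 1 + 1·2.25 = 3.25 in; A_gv = 3.25 × 0.5 = 1.625 in².
A_nv = (3.25 − 1.5·0.75) × 0.5 = 1.062 in².
A_nt = (1.375 − 0.5·0.75) × 0.5 = 0.5 in².
0.6 F_u A_nv = 44.62 kips; 0.6 F_y A_gv = 48.75 kips → shear rupture governs the shear term.
R_n = 44.62 + 1.0 × 70 × 0.5 = 79.62 kips.
Design strength φR_n = 0.75 × 79.62 = 59.7 kips.

59.7 kips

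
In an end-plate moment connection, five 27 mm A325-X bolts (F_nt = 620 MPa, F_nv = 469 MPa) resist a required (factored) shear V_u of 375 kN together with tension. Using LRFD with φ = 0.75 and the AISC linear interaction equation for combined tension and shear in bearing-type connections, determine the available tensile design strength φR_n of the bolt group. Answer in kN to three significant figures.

1230 kN

A_b = π·27²/4 = 572.6 mm²; f_rv = 375 × 1000 / (5 × 572.6) = 131 MPa.
F'_nt = 1.3 F_nt − (F_nt / φF_nv) f_rv = 1.3·620 − (620/(0.75·469))·131 = 575.1 MPa, capped at F_nt → F'_nt = 575.1 MPa.
R_n = F'_nt · A_b · n = 575.1 × 572.6 × 5 / 1000 = 1646 kN.
Design strength φR_n = 0.75 × 1646 = 1230 kN.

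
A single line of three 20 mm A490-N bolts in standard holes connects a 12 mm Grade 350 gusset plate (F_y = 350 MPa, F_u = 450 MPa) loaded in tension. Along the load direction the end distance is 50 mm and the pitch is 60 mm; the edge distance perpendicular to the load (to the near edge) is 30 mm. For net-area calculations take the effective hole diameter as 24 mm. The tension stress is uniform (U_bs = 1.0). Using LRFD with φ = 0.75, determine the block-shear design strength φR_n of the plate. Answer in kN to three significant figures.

340 kN

Shear plane L_v = 50 + 2·60 = 170 mm; A_gv = 170 × 12 = 2040 mm².
A_nv = (170 − 2.5·24) × 12 = 1320 mm².
A_nt = (30 − 0.5·24) × 12 = 216 mm².
0.6 F_u A_nv = 356.4 kN; 0.6 F_y A_gv = 428.4 kN → shear rupture governs the shear term.
R_n = 356.4 + 1.0 × 450 × 216 / 1000 = 453.6 kN.
Design strength φR_n = 0.75 × 453.6 = 340 kN.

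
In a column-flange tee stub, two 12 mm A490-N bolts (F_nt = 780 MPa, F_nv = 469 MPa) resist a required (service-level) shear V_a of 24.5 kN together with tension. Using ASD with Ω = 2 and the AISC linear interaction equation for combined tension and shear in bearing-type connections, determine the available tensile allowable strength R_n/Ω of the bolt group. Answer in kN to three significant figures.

A_b = π·12²/4 = 113.1 mm²; f_rv = 24.5 × 1000 / (2 × 113.1) = 108.3 MPa.
F'_nt = 1.3 F_nt − (Ω F_nt / F_nv) f_rv = 1.3·780 − (2·780/469)·108.3 = 653.7 MPa, capped at F_nt → F'_nt = 653.7 MPa.
R_n = F'_nt · A_b · n = 653.7 × 113.1 × 2 / 1000 = 147.9 kN.
Allowable strength R_n/Ω = 147.9 / 2 = 73.9 kN.

73.9 kN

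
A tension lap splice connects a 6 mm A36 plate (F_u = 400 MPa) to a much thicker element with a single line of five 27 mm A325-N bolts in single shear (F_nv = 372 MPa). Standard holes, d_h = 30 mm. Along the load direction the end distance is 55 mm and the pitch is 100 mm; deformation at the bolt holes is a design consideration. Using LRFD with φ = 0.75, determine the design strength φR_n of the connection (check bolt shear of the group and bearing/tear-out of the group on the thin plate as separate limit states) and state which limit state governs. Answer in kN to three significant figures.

553 kN (bearing governs)

Bolt shear: A_b = π·27²/4 = 572.6 mm²; R_n = 372 × 572.6 × 5 × 1 / 1000 = 1065 kN → 0.75 × 1065 = 799 kN.
Bearing (1.2 l_c t F_u ≤ 2.4 d t F_u): upper limit = 2.4·27·6·400 / 1000 = 155.5 kN.
  Edge l_c = 55 − 30/2 = 40 → r_n = 115.2 kN; interior l_c = 100 − 30 = 70 → r_n = 155.5 kN.
  R_n,bearing = 1·115.2 + 4·155.5 = 737.3 kN → 0.75 × 737.3 = 553 kN.
Bearing governs: 553 kN.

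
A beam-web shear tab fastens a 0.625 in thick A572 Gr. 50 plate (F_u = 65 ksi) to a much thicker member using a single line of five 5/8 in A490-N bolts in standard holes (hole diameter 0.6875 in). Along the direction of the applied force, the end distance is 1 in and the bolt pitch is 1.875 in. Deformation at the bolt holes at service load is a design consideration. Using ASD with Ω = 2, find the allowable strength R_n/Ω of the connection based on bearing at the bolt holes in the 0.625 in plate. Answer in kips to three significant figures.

Per bolt r_n = 1.2 l_c t F_u ≤ 2.4 d t F_u; upper limit = 2.4 × 0.625 × 0.625 × 65 = 60.94 kips.
Edge bolt: l_c = 1 − 0.6875/2 = 0.6562 in → 1.2 × 0.6562 × 0.625 × 65 = 31.99 → r_n = 31.99 kips.
Interior bolts: l_c = 1.875 − 0.6875 = 1.188 in → 1.2 × 1.188 × 0.625 × 65 = 57.89 → r_n = 57.89 kips.
R_n = 1 × 31.99 + 4 × 57.89 = 263.6 kips.
Allowable strength R_n/Ω = 263.6 / 2 = 132 kips.

132 kips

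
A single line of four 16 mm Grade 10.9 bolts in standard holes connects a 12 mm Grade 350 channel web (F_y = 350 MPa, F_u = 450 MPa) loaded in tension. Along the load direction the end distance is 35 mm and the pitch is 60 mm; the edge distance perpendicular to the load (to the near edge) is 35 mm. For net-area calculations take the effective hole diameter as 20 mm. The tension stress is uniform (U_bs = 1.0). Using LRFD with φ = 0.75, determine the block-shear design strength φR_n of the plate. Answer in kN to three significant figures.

Shear plane L_v = 35 + 3·60 = 215 mm; A_gv = 215 × 12 = 2580 mm².
A_nv = (215 − 3.5·20) × 12 = 1740 mm².
A_nt = (35 − 0.5·20) × 12 = 300 mm².
0.6 F_u A_nv = 469.8 kN; 0.6 F_y A_gv = 541.8 kN → shear rupture governs the shear term.
R_n = 469.8 + 1.0 × 450 × 300 / 1000 = 604.8 kN.
Design strength φR_n = 0.75 × 604.8 = 454 kN.

454 kN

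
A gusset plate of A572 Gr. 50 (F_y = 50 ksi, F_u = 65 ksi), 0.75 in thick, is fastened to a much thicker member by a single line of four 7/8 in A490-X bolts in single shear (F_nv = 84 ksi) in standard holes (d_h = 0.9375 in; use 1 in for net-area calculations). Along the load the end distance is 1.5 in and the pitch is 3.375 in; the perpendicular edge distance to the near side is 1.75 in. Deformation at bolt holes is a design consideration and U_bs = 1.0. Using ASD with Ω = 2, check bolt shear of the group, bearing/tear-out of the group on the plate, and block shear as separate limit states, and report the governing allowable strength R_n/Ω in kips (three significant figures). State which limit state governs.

Bolt shear: A_b = π·0.875²/4 = 0.6013 in²; R_n = 84 × 0.6013 × 4 × 1 = 202 kips → 202 / 2 = 101 kips.
Bearing: edge l_c = 1.031, r_n = 60.33 kips; interior l_c = 2.438, r_n = 102.4 kips; R_n = 60.33 + 3·102.4 = 367.5 kips → 184 kips.
Block shear: A_gv = 8.719, A_nv = 6.094, A_nt = 0.9375 in²; R_n = min(0.6F_uA_nv, 0.6F_yA_gv) + U_bs·F_u·A_nt = 298.6 kips → 149 kips.
Bolt shear governs: 101 kips.

101 kips (bolt shear governs)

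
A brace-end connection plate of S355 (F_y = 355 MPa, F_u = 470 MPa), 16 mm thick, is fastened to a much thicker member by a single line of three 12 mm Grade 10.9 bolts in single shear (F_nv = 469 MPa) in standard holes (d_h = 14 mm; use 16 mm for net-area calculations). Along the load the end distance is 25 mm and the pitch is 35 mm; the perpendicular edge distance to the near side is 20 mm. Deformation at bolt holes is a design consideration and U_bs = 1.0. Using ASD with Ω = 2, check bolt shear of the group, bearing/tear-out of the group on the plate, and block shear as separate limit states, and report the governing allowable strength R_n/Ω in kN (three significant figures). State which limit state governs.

Bolt shear: A_b = π·12²/4 = 113.1 mm²; R_n = 469 × 113.1 × 3 × 1 / 1000 = 159.1 kN → 159.1 / 2 = 79.6 kN.
Bearing: edge l_c = 18, r_n = 162.4 kN; interior l_c = 21, r_n = 189.5 kN; R_n = 162.4 + 2·189.5 = 541.4 kN → 271 kN.
Block shear: A_gv = 1520, A_nv = 880, A_nt = 192 mm²; R_n = min(0.6F_uA_nv, 0.6F_yA_gv) + U_bs·F_u·A_nt = 338.4 kN → 169 kN.
Bolt shear governs: 79.6 kN.

79.6 kN (bolt shear governs)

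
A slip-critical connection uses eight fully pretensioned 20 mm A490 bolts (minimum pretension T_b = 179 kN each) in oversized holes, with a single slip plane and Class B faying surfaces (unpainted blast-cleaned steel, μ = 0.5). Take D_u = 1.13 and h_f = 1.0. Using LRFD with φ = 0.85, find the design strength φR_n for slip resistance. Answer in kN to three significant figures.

688 kN

R_n = μ · D_u · h_f · T_b · n_s · n_b = 0.5 × 1.13 × 1.0 × 179 × 1 × 8 = 809.1 kN.
Design strength φR_n = 0.85 × 809.1 = 688 kN.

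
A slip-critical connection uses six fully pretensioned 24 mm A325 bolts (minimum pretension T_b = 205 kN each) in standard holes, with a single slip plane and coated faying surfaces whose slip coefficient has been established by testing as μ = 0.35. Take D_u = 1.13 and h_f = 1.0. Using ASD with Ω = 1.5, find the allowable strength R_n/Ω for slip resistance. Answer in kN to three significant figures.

R_n = μ · D_u · h_f · T_b · n_s · n_b = 0.35 × 1.13 × 1.0 × 205 × 1 × 6 = 486.5 kN.
Allowable strength R_n/Ω = 486.5 / 1.5 = 324 kN.

324 kN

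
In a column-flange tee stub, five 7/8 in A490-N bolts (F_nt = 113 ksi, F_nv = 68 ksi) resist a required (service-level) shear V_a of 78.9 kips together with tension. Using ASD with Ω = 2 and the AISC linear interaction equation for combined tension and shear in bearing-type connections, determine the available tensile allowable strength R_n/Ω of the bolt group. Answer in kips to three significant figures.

A_b = π·0.875²/4 = 0.6013 in²; f_rv = 78.9 / (5 × 0.6013) = 26.24 ksi.
F'_nt = 1.3 F_nt − (Ω F_nt / F_nv) f_rv = 1.3·113 − (2·113/68)·26.24 = 59.68 ksi, capped at F_nt → F'_nt = 59.68 ksi.
R_n = F'_nt · A_b · n = 59.68 × 0.6013 × 5 = 179.4 kips.
Allowable strength R_n/Ω = 179.4 / 2 = 89.7 kips.

89.7 kips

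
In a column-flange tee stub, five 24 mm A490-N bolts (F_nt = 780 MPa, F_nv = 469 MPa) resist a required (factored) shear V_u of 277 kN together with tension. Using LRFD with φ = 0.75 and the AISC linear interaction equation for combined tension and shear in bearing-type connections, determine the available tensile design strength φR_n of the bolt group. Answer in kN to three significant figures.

1260 kN

A_b = π·24²/4 = 452.4 mm²; f_rv = 277 × 1000 / (5 × 452.4) = 122.5 MPa.
F'_nt = 1.3 F_nt − (F_nt / φF_nv) f_rv = 1.3·780 − (780/(0.75·469))·122.5 = 742.4 MPa, capped at F_nt → F'_nt = 742.4 MPa.
R_n = F'_nt · A_b · n = 742.4 × 452.4 × 5 / 1000 = 1679 kN.
Design strength φR_n = 0.75 × 1679 = 1260 kN.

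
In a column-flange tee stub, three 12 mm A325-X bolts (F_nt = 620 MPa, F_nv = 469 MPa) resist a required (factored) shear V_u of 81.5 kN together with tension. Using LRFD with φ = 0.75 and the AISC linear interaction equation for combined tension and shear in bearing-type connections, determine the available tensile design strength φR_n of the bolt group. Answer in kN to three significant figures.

A_b = π·12²/4 = 113.1 mm²; f_rv = 81.5 × 1000 / (3 × 113.1) = 240.2 MPa.
F'_nt = 1.3 F_nt − (F_nt / φF_nv) f_rv = 1.3·620 − (620/(0.75·469))·240.2 = 382.6 MPa, capped at F_nt → F'_nt = 382.6 MPa.
R_n = F'_nt · A_b · n = 382.6 × 113.1 × 3 / 1000 = 129.8 kN.
Design strength φR_n = 0.75 × 129.8 = 97.4 kN.

97.4 kN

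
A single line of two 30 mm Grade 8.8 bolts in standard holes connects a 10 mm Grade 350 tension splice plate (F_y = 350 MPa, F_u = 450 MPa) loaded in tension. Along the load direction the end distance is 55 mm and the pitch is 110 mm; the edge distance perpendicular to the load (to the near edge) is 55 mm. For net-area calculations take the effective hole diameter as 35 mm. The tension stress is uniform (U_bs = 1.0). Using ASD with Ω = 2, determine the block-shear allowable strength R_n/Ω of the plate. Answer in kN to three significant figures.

Shear plane L_v = 55 + 1·110 = 165 mm; A_gv = 165 × 10 = 1650 mm².
A_nv = (165 − 1.5·35) × 10 = 1125 mm².
A_nt = (55 − 0.5·35) × 10 = 375 mm².
0.6 F_u A_nv = 303.8 kN; 0.6 F_y A_gv = 346.5 kN → shear rupture governs the shear term.
R_n = 303.8 + 1.0 × 450 × 375 / 1000 = 472.5 kN.
Allowable strength R_n/Ω = 472.5 / 2 = 236 kN.

236 kN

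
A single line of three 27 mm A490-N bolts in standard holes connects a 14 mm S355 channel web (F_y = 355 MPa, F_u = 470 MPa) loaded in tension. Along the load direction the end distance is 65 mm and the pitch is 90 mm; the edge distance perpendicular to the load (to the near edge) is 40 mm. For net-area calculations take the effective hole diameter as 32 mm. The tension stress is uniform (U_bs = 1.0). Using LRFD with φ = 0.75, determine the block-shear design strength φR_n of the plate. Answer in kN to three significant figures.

607 kN

Shear plane L_v = 65 + 2·90 = 245 mm; A_gv = 245 × 14 = 3430 mm².
A_nv = (245 − 2.5·32) × 14 = 2310 mm².
A_nt = (40 − 0.5·32) × 14 = 336 mm².
0.6 F_u A_nv = 651.4 kN; 0.6 F_y A_gv = 730.6 kN → shear rupture governs the shear term.
R_n = 651.4 + 1.0 × 470 × 336 / 1000 = 809.3 kN.
Design strength φR_n = 0.75 × 809.3 = 607 kN.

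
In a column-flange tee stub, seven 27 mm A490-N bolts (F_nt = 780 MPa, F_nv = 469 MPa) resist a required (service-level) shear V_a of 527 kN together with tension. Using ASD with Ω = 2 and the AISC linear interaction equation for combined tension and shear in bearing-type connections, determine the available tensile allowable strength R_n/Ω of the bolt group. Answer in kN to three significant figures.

A_b = π·27²/4 = 572.6 mm²; f_rv = 527 × 1000 / (7 × 572.6) = 131.5 MPa.
F'_nt = 1.3 F_nt − (Ω F_nt / F_nv) f_rv = 1.3·780 − (2·780/469)·131.5 = 576.6 MPa, capped at F_nt → F'_nt = 576.6 MPa.
R_n = F'_nt · A_b · n = 576.6 × 572.6 × 7 / 1000 = 2311 kN.
Allowable strength R_n/Ω = 2311 / 2 = 1160 kN.

1160 kN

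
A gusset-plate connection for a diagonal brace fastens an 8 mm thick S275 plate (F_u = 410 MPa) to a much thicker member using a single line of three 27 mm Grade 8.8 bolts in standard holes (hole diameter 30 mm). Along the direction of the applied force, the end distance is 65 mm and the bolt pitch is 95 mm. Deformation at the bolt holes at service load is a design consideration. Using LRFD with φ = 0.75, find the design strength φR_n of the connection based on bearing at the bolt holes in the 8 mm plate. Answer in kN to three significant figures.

Per bolt r_n = 1.2 l_c t F_u ≤ 2.4 d t F_u; upper limit = 2.4 × 27 × 8 × 410 / 1000 = 212.5 kN.
Edge bolt: l_c = 65 − 30/2 = 50 mm → 1.2 × 50 × 8 × 410 / 1000 = 196.8 → r_n = 196.8 kN.
Interior bolts: l_c = 95 − 30 = 65 mm → 1.2 × 65 × 8 × 410 / 1000 = 255.8 → r_n = 212.5 kN.
R_n = 1 × 196.8 + 2 × 212.5 = 621.9 kN.
Design strength φR_n = 0.75 × 621.9 = 466 kN.

466 kN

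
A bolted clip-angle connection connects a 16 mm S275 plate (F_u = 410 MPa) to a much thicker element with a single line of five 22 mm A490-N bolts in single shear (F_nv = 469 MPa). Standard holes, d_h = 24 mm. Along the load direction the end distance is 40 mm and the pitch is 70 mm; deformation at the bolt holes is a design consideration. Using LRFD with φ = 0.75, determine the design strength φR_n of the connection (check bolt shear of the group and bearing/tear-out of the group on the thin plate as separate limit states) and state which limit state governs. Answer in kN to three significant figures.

669 kN (bolt shear governs)

Bolt shear: A_b = π·22²/4 = 380.1 mm²; R_n = 469 × 380.1 × 5 × 1 / 1000 = 891.4 kN → 0.75 × 891.4 = 669 kN.
Bearing (1.2 l_c t F_u ≤ 2.4 d t F_u): upper limit = 2.4·22·16·410 / 1000 = 346.4 kN.
  Edge l_c = 40 − 24/2 = 28 → r_n = 220.4 kN; interior l_c = 70 − 24 = 46 → r_n = 346.4 kN.
  R_n,bearing = 1·220.4 + 4·346.4 = 1606 kN → 0.75 × 1606 = 1200 kN.
Bolt shear governs: 669 kN.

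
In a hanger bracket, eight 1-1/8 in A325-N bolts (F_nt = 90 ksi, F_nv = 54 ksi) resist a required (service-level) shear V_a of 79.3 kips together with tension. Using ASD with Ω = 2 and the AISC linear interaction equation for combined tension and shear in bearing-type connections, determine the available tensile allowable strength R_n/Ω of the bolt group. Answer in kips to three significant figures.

333 kips

A_b = π·1.125²/4 = 0.994 in²; f_rv = 79.3 / (8 × 0.994) = 9.972 ksi.
F'_nt = 1.3 F_nt − (Ω F_nt / F_nv) f_rv = 1.3·90 − (2·90/54)·9.972 = 83.76 ksi, capped at F_nt → F'_nt = 83.76 ksi.
R_n = F'_nt · A_b · n = 83.76 × 0.994 × 8 = 666.1 kips.
Allowable strength R_n/Ω = 666.1 / 2 = 333 kips.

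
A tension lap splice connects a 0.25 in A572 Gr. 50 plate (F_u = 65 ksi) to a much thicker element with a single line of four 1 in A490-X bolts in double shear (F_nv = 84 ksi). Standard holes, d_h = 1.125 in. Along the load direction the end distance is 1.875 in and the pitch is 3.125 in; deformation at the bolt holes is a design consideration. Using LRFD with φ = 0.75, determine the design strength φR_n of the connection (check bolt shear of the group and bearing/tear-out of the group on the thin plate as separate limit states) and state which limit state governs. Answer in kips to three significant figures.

107 kips (bearing governs)

Bolt shear: A_b = π·1²/4 = 0.7854 in²; R_n = 84 × 0.7854 × 4 × 2 = 527.8 kips → 0.75 × 527.8 = 396 kips.
Bearing (1.2 l_c t F_u ≤ 2.4 d t F_u): upper limit = 2.4·1·0.25·65 = 39 kips.
  Edge l_c = 1.875 − 1.125/2 = 1.312 → r_n = 25.59 kips; interior l_c = 3.125 − 1.125 = 2 → r_n = 39 kips.
  R_n,bearing = 1·25.59 + 3·39 = 142.6 kips → 0.75 × 142.6 = 107 kips.
Bearing governs: 107 kips.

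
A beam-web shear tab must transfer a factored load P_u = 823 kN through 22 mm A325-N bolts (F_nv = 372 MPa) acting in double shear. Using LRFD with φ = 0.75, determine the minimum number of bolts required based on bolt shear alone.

A_b = π·22²/4 = 380.1 mm².
Per-bolt design strength φR_n = 0.75 × 372 × 380.1 × 2 / 1000 = 212.1 kN.
n ≥ 823 / 212.1 = 3.88 → use 4 bolts.

4 bolts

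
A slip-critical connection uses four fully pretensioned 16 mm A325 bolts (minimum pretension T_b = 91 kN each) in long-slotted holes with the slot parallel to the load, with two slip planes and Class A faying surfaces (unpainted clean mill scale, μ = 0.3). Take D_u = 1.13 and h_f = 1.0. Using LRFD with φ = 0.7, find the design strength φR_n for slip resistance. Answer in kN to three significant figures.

R_n = μ · D_u · h_f · T_b · n_s · n_b = 0.3 × 1.13 × 1.0 × 91 × 2 × 4 = 246.8 kN.
Design strength φR_n = 0.7 × 246.8 = 173 kN.

173 kN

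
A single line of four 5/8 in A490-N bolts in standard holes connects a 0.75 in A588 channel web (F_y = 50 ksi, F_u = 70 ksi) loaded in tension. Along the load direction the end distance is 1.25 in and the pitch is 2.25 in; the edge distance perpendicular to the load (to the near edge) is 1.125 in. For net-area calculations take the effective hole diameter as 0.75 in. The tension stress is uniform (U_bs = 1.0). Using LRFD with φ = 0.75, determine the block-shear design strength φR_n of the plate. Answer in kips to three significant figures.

157 kips

Shear plane L_v = 1.25 + 3·2.25 = 8 in; A_gv = 8 × 0.75 = 6 in².
A_nv = (8 − 3.5·0.75) × 0.75 = 4.031 in².
A_nt = (1.125 − 0.5·0.75) × 0.75 = 0.5625 in².
0.6 F_u A_nv = 169.3 kips; 0.6 F_y A_gv = 180 kips → shear rupture governs the shear term.
R_n = 169.3 + 1.0 × 70 × 0.5625 = 208.7 kips.
Design strength φR_n = 0.75 × 208.7 = 157 kips.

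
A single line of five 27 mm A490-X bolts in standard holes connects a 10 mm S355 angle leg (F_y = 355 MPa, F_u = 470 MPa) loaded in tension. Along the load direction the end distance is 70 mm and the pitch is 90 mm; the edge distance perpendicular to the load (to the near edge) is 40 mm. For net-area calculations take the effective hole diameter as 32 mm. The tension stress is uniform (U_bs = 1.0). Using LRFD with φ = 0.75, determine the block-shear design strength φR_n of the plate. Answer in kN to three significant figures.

689 kN

Shear plane L_v = 70 + 4·90 = 430 mm; A_gv = 430 × 10 = 4300 mm².
A_nv = (430 − 4.5·32) × 10 = 2860 mm².
A_nt = (40 − 0.5·32) × 10 = 240 mm².
0.6 F_u A_nv = 806.5 kN; 0.6 F_y A_gv = 915.9 kN → shear rupture governs the shear term.
R_n = 806.5 + 1.0 × 470 × 240 / 1000 = 919.3 kN.
Design strength φR_n = 0.75 × 919.3 = 689 kN.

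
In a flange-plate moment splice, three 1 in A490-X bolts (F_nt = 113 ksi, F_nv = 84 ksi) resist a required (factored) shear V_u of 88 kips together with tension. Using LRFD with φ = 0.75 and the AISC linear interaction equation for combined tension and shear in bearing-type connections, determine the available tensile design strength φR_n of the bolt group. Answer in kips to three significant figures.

A_b = π·1²/4 = 0.7854 in²; f_rv = 88 / (3 × 0.7854) = 37.35 ksi.
F'_nt = 1.3 F_nt − (F_nt / φF_nv) f_rv = 1.3·113 − (113/(0.75·84))·37.35 = 79.91 ksi, capped at F_nt → F'_nt = 79.91 ksi.
R_n = F'_nt · A_b · n = 79.91 × 0.7854 × 3 = 188.3 kips.
Design strength φR_n = 0.75 × 188.3 = 141 kips.

141 kips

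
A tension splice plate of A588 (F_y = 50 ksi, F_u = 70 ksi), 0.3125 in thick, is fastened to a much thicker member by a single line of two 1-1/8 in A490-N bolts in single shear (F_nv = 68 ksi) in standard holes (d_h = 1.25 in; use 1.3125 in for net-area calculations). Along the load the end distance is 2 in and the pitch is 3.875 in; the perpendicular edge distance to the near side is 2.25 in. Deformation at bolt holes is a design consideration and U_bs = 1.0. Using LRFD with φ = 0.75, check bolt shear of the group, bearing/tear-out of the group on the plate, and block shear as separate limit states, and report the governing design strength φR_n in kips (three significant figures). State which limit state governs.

64.6 kips (block shear governs)

Bolt shear: A_b = π·1.125²/4 = 0.994 in²; R_n = 68 × 0.994 × 2 × 1 = 135.2 kips → 0.75 × 135.2 = 101 kips.
Bearing: edge l_c = 1.375, r_n = 36.09 kips; interior l_c = 2.625, r_n = 59.06 kips; R_n = 36.09 + 1·59.06 = 95.16 kips → 71.4 kips.
Block shear: A_gv = 1.836, A_nv = 1.221, A_nt = 0.498 in²; R_n = min(0.6F_uA_nv, 0.6F_yA_gv) + U_bs·F_u·A_nt = 86.13 kips → 64.6 kips.
Block shear governs: 64.6 kips.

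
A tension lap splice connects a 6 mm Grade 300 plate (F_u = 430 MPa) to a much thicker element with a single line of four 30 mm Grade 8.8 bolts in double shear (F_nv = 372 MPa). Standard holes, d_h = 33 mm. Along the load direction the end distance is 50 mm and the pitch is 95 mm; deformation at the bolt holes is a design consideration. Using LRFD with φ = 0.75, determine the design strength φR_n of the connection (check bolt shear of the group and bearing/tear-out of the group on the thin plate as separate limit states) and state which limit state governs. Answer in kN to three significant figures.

Bolt shear: A_b = π·30²/4 = 706.9 mm²; R_n = 372 × 706.9 × 4 × 2 / 1000 = 2104 kN → 0.75 × 2104 = 1580 kN.
Bearing (1.2 l_c t F_u ≤ 2.4 d t F_u): upper limit = 2.4·30·6·430 / 1000 = 185.8 kN.
  Edge l_c = 50 − 33/2 = 33.5 → r_n = 103.7 kN; interior l_c = 95 − 33 = 62 → r_n = 185.8 kN.
  R_n,bearing = 1·103.7 + 3·185.8 = 661 kN → 0.75 × 661 = 496 kN.
Bearing governs: 496 kN.

496 kN (bearing governs)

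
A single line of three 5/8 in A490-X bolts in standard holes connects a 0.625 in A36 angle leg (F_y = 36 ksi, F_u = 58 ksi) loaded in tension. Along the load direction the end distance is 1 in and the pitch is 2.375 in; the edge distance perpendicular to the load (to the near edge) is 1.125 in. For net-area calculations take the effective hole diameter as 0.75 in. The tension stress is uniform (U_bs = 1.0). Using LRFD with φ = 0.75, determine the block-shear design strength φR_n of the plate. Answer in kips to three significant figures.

Shear plane L_v = 1 + 2·2.375 = 5.75 in; A_gv = 5.75 × 0.625 = 3.594 in².
A_nv = (5.75 − 2.5·0.75) × 0.625 = 2.422 in².
A_nt = (1.125 − 0.5·0.75) × 0.625 = 0.4688 in².
0.6 F_u A_nv = 84.28 kips; 0.6 F_y A_gv = 77.62 kips → shear yielding governs the shear term.
R_n = 77.62 + 1.0 × 58 × 0.4688 = 104.8 kips.
Design strength φR_n = 0.75 × 104.8 = 78.6 kips.

78.6 kips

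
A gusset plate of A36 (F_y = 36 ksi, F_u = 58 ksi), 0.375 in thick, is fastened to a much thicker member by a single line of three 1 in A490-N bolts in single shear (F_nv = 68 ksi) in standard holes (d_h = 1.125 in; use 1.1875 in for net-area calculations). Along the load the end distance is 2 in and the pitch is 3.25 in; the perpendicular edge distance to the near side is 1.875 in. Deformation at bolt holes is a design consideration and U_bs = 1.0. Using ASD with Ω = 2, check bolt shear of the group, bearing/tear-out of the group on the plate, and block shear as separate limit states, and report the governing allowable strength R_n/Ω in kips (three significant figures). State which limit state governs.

48.4 kips (block shear governs)

Bolt shear: A_b = π·1²/4 = 0.7854 in²; R_n = 68 × 0.7854 × 3 × 1 = 160.2 kips → 160.2 / 2 = 80.1 kips.
Bearing: edge l_c = 1.438, r_n = 37.52 kips; interior l_c = 2.125, r_n = 52.2 kips; R_n = 37.52 + 2·52.2 = 141.9 kips → 71 kips.
Block shear: A_gv = 3.188, A_nv = 2.074, A_nt = 0.4805 in²; R_n = min(0.6F_uA_nv, 0.6F_yA_gv) + U_bs·F_u·A_nt = 96.72 kips → 48.4 kips.
Block shear governs: 48.4 kips.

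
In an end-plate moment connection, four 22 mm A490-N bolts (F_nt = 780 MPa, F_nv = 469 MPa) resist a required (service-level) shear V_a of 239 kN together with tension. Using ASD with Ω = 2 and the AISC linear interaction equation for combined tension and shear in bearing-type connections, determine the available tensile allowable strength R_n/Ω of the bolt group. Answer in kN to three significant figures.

373 kN

A_b = π·22²/4 = 380.1 mm²; f_rv = 239 × 1000 / (4 × 380.1) = 157.2 MPa.
F'_nt = 1.3 F_nt − (Ω F_nt / F_nv) f_rv = 1.3·780 − (2·780/469)·157.2 = 491.2 MPa, capped at F_nt → F'_nt = 491.2 MPa.
R_n = F'_nt · A_b · n = 491.2 × 380.1 × 4 / 1000 = 746.9 kN.
Allowable strength R_n/Ω = 746.9 / 2 = 373 kN.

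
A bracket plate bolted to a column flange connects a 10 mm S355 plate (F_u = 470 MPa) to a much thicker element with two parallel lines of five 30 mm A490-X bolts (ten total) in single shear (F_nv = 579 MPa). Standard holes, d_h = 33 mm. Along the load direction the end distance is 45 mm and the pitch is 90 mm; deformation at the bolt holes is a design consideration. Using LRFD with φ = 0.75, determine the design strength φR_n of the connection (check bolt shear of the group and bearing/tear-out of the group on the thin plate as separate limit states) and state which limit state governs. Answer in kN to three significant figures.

Bolt shear: A_b = π·30²/4 = 706.9 mm²; R_n = 579 × 706.9 × 10 × 1 / 1000 = 4093 kN → 0.75 × 4093 = 3070 kN.
Bearing (1.2 l_c t F_u ≤ 2.4 d t F_u): upper limit = 2.4·30·10·470 / 1000 = 338.4 kN.
  Edge l_c = 45 − 33/2 = 28.5 → r_n = 160.7 kN; interior l_c = 90 − 33 = 57 → r_n = 321.5 kN.
  R_n,bearing = 2·160.7 + 8·321.5 = 2893 kN → 0.75 × 2893 = 2170 kN.
Bearing governs: 2170 kN.

2170 kN (bearing governs)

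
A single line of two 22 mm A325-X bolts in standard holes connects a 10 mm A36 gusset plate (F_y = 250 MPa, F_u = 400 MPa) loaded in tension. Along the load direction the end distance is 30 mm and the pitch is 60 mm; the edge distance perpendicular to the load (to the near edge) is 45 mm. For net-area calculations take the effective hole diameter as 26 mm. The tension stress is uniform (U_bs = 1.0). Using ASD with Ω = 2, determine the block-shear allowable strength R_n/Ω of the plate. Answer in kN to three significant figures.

Shear plane L_v = 30 + 1·60 = 90 mm; A_gv = 90 × 10 = 900 mm².
A_nv = (90 − 1.5·26) × 10 = 510 mm².
A_nt = (45 − 0.5·26) × 10 = 320 mm².
0.6 F_u A_nv = 122.4 kN; 0.6 F_y A_gv = 135 kN → shear rupture governs the shear term.
R_n = 122.4 + 1.0 × 400 × 320 / 1000 = 250.4 kN.
Allowable strength R_n/Ω = 250.4 / 2 = 125 kN.

125 kN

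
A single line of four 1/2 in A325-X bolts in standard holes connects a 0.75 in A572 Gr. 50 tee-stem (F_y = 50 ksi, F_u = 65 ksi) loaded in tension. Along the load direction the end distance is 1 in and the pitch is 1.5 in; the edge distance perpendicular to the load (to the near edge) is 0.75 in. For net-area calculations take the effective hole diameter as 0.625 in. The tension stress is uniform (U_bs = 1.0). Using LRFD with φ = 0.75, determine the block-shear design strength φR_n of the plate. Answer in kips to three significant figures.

Shear plane L_v = 1 + 3·1.5 = 5.5 in; A_gv = 5.5 × 0.75 = 4.125 in².
A_nv = (5.5 − 3.5·0.625) × 0.75 = 2.484 in².
A_nt = (0.75 − 0.5·0.625) × 0.75 = 0.3281 in².
0.6 F_u A_nv = 96.89 kips; 0.6 F_y A_gv = 123.8 kips → shear rupture governs the shear term.
R_n = 96.89 + 1.0 × 65 × 0.3281 = 118.2 kips.
Design strength φR_n = 0.75 × 118.2 = 88.7 kips.

88.7 kips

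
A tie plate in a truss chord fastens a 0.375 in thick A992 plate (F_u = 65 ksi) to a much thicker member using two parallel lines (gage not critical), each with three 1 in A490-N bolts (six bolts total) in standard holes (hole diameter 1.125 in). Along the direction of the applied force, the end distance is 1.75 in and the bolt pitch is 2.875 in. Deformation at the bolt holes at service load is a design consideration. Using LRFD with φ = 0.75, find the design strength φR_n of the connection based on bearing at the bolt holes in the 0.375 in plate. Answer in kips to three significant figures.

206 kips

Per bolt r_n = 1.2 l_c t F_u ≤ 2.4 d t F_u; upper limit = 2.4 × 1 × 0.375 × 65 = 58.5 kips.
Edge bolt: l_c = 1.75 − 1.125/2 = 1.188 in → 1.2 × 1.188 × 0.375 × 65 = 34.73 → r_n = 34.73 kips.
Interior bolts: l_c = 2.875 − 1.125 = 1.75 in → 1.2 × 1.75 × 0.375 × 65 = 51.19 → r_n = 51.19 kips.
R_n = 2 × 34.73 + 4 × 51.19 = 274.2 kips.
Design strength φR_n = 0.75 × 274.2 = 206 kips.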